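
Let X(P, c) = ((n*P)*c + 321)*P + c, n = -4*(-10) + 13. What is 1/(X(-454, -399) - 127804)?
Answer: -1/4359008989 ≈ -2.2941e-10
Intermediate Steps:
n = 53 (n = 40 + 13 = 53)
X(P, c) = c + P*(321 + 53*P*c) (X(P, c) = ((53*P)*c + 321)*P + c = (53*P*c + 321)*P + c = (321 + 53*P*c)*P + c = P*(321 + 53*P*c) + c = c + P*(321 + 53*P*c))
1/(X(-454, -399) - 127804) = 1/((-399 + 321*(-454) + 53*(-399)*(-454)²) - 127804) = 1/((-399 - 145734 + 53*(-399)*206116) - 127804) = 1/((-399 - 145734 - 4358735052) - 127804) = 1/(-4358881185 - 127804) = 1/(-4359008989) = -1/4359008989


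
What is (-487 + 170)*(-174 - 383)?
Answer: 176569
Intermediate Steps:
(-487 + 170)*(-174 - 383) = -317*(-557) = 176569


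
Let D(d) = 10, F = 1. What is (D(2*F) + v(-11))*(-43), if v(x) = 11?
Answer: -903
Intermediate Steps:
(D(2*F) + v(-11))*(-43) = (10 + 11)*(-43) = 21*(-43) = -903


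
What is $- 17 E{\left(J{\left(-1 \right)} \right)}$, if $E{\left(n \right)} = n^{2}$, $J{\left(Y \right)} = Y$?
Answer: $-17$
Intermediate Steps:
$- 17 E{\left(J{\left(-1 \right)} \right)} = - 17 \left(-1\right)^{2} = \left(-17\right) 1 = -17$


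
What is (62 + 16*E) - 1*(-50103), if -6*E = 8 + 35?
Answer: 150151/3 ≈ 50050.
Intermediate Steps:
E = -43/6 (E = -(8 + 35)/6 = -⅙*43 = -43/6 ≈ -7.1667)
(62 + 16*E) - 1*(-50103) = (62 + 16*(-43/6)) - 1*(-50103) = (62 - 344/3) + 50103 = -158/3 + 50103 = 150151/3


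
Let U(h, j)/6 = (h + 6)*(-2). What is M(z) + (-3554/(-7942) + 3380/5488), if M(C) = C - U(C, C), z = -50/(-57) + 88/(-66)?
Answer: 1097273585/16344636 ≈ 67.134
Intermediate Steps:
U(h, j) = -72 - 12*h (U(h, j) = 6*((h + 6)*(-2)) = 6*((6 + h)*(-2)) = 6*(-12 - 2*h) = -72 - 12*h)
z = -26/57 (z = -50*(-1/57) + 88*(-1/66) = 50/57 - 4/3 = -26/57 ≈ -0.45614)
M(C) = 72 + 13*C (M(C) = C - (-72 - 12*C) = C + (72 + 12*C) = 72 + 13*C)
M(z) + (-3554/(-7942) + 3380/5488) = (72 + 13*(-26/57)) + (-3554/(-7942) + 3380/5488) = (72 - 338/57) + (-3554*(-1/7942) + 3380*(1/5488)) = 3766/57 + (1777/3971 + 845/1372) = 3766/57 + 5793539/5448212 = 1097273585/16344636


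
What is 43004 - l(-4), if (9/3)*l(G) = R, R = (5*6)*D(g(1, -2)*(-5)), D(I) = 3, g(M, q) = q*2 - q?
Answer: 42974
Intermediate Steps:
g(M, q) = q (g(M, q) = 2*q - q = q)
R = 90 (R = (5*6)*3 = 30*3 = 90)
l(G) = 30 (l(G) = (⅓)*90 = 30)
43004 - l(-4) = 43004 - 1*30 = 43004 - 30 = 42974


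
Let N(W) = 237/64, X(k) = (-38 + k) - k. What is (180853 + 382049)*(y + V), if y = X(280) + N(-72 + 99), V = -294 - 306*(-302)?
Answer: 1658691221007/32 ≈ 5.1834e+10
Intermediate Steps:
X(k) = -38
N(W) = 237/64 (N(W) = 237*(1/64) = 237/64)
V = 92118 (V = -294 + 92412 = 92118)
y = -2195/64 (y = -38 + 237/64 = -2195/64 ≈ -34.297)
(180853 + 382049)*(y + V) = (180853 + 382049)*(-2195/64 + 92118) = 562902*(5893357/64) = 1658691221007/32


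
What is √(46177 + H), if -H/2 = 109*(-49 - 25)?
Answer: √62309 ≈ 249.62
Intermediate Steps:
H = 16132 (H = -218*(-49 - 25) = -218*(-74) = -2*(-8066) = 16132)
√(46177 + H) = √(46177 + 16132) = √62309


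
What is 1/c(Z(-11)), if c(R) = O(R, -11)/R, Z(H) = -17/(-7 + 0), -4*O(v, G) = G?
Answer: 68/77 ≈ 0.88312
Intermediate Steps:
O(v, G) = -G/4
Z(H) = 17/7 (Z(H) = -17/(-7) = -17*(-⅐) = 17/7)
c(R) = 11/(4*R) (c(R) = (-¼*(-11))/R = 11/(4*R))
1/c(Z(-11)) = 1/(11/(4*(17/7))) = 1/((11/4)*(7/17)) = 1/(77/68) = 68/77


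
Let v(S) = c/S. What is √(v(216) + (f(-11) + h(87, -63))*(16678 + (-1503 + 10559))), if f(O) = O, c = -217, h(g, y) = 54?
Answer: 5*√57364122/36 ≈ 1051.9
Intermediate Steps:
v(S) = -217/S
√(v(216) + (f(-11) + h(87, -63))*(16678 + (-1503 + 10559))) = √(-217/216 + (-11 + 54)*(16678 + (-1503 + 10559))) = √(-217*1/216 + 43*(16678 + 9056)) = √(-217/216 + 43*25734) = √(-217/216 + 1106562) = √(239017175/216) = 5*√57364122/36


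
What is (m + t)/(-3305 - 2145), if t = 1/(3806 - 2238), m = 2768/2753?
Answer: -4342977/23526036800 ≈ -0.00018460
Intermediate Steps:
m = 2768/2753 (m = 2768*(1/2753) = 2768/2753 ≈ 1.0054)
t = 1/1568 ≈ 0.00063775
(m + t)/(-3305 - 2145) = (2768/2753 + 1/1568)/(-3305 - 2145) = (4342977/4316704)/(-5450) = (4342977/4316704)*(-1/5450) = -4342977/23526036800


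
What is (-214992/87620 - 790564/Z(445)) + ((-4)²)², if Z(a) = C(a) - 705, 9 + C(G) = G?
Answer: 18811312128/5892445 ≈ 3192.4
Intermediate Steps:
C(G) = -9 + G
Z(a) = -714 + a (Z(a) = (-9 + a) - 705 = -714 + a)
(-214992/87620 - 790564/Z(445)) + ((-4)²)² = (-214992/87620 - 790564/(-714 + 445)) + ((-4)²)² = (-214992*1/87620 - 790564/(-269)) + 16² = (-53748/21905 - 790564*(-1/269)) + 256 = (-53748/21905 + 790564/269) + 256 = 17302846208/5892445 + 256 = 18811312128/5892445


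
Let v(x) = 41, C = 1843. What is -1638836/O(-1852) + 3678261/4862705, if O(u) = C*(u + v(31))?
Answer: 20246008438033/16230119185465 ≈ 1.2474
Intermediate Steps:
O(u) = 75563 + 1843*u (O(u) = 1843*(u + 41) = 1843*(41 + u) = 75563 + 1843*u)
-1638836/O(-1852) + 3678261/4862705 = -1638836/(75563 + 1843*(-1852)) + 3678261/4862705 = -1638836/(75563 - 3413236) + 3678261*(1/4862705) = -1638836/(-3337673) + 3678261/4862705 = -1638836*(-1/3337673) + 3678261/4862705 = 1638836/3337673 + 3678261/4862705 = 20246008438033/16230119185465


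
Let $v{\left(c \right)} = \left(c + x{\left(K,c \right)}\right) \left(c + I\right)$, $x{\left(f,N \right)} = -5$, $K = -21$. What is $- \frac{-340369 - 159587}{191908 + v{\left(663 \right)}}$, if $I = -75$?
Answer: $\frac{124989}{144703} \approx 0.86376$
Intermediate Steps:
$v{\left(c \right)} = \left(-75 + c\right) \left(-5 + c\right)$ ($v{\left(c \right)} = \left(c - 5\right) \left(c - 75\right) = \left(-5 + c\right) \left(-75 + c\right) = \left(-75 + c\right) \left(-5 + c\right)$)
$- \frac{-340369 - 159587}{191908 + v{\left(663 \right)}} = - \frac{-340369 - 159587}{191908 + \left(375 + 663^{2} - 53040\right)} = - \frac{-499956}{191908 + \left(375 + 439569 - 53040\right)} = - \frac{-499956}{191908 + 386904} = - \frac{-499956}{578812} = \left(-1\right) \left(- \frac{124989}{144703}\right) = \frac{124989}{144703}$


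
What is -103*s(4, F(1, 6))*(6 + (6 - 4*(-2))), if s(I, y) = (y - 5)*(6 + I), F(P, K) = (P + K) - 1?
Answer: -20600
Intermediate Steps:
F(P, K) = -1 + K + P (F(P, K) = (K + P) - 1 = -1 + K + P)
s(I, y) = (-5 + y)*(6 + I)
-103*s(4, F(1, 6))*(6 + (6 - 4*(-2))) = -103*(-30 - 5*4 + 6*(-1 + 6 + 1) + 4*(-1 + 6 + 1))*(6 + (6 - 4*(-2))) = -103*(-30 - 20 + 6*6 + 4*6)*(6 + (6 + 8)) = -103*(-30 - 20 + 36 + 24)*(6 + 14) = -1030*20 = -103*200 = -20600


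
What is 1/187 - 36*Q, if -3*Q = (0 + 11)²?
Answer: 271525/187 ≈ 1452.0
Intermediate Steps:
Q = -121/3 (Q = -(0 + 11)²/3 = -⅓*11² = -⅓*121 = -121/3 ≈ -40.333)
1/187 - 36*Q = 1/187 - 36*(-121/3) = 1/187 + 1452 = 271525/187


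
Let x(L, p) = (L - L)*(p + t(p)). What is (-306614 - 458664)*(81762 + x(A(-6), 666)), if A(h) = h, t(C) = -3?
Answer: -62570659836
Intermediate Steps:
x(L, p) = 0 (x(L, p) = (L - L)*(p - 3) = 0*(-3 + p) = 0)
(-306614 - 458664)*(81762 + x(A(-6), 666)) = (-306614 - 458664)*(81762 + 0) = -765278*81762 = -62570659836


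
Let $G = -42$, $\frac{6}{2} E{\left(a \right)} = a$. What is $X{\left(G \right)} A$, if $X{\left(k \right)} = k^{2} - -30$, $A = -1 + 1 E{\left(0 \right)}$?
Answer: $-1794$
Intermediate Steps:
$E{\left(a \right)} = \frac{a}{3}$
$A = -1$ ($A = -1 + 1 \cdot \frac{1}{3} \cdot 0 = -1 + 1 \cdot 0 = -1 + 0 = -1$)
$X{\left(k \right)} = 30 + k^{2}$ ($X{\left(k \right)} = k^{2} + 30 = 30 + k^{2}$)
$X{\left(G \right)} A = \left(30 + \left(-42\right)^{2}\right) \left(-1\right) = \left(30 + 1764\right) \left(-1\right) = 1794 \left(-1\right) = -1794$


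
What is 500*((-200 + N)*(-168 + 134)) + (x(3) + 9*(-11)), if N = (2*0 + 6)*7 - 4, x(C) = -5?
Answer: 2753896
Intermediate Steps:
N = 38 (N = (0 + 6)*7 - 4 = 6*7 - 4 = 42 - 4 = 38)
500*((-200 + N)*(-168 + 134)) + (x(3) + 9*(-11)) = 500*((-200 + 38)*(-168 + 134)) + (-5 + 9*(-11)) = 500*(-162*(-34)) + (-5 - 99) = 500*5508 - 104 = 2754000 - 104 = 2753896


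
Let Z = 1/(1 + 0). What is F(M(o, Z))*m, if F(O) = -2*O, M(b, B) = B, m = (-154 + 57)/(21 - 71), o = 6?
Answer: -97/25 ≈ -3.8800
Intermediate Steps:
m = 97/50 (m = -97/(-50) = -97*(-1/50) = 97/50 ≈ 1.9400)
Z = 1 (Z = 1/1 = 1)
F(M(o, Z))*m = -2*1*(97/50) = -2*97/50 = -97/25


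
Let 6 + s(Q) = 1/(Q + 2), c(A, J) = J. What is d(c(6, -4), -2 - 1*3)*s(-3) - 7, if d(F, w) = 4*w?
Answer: 133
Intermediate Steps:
s(Q) = -6 + 1/(2 + Q) (s(Q) = -6 + 1/(Q + 2) = -6 + 1/(2 + Q))
d(c(6, -4), -2 - 1*3)*s(-3) - 7 = (4*(-2 - 1*3))*((-11 - 6*(-3))/(2 - 3)) - 7 = (4*(-2 - 3))*((-11 + 18)/(-1)) - 7 = (4*(-5))*(-1*7) - 7 = -20*(-7) - 7 = 140 - 7 = 133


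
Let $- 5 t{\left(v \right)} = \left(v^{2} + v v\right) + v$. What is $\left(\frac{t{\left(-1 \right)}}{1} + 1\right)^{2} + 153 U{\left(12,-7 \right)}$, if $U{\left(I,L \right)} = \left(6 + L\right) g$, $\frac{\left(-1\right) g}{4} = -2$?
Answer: $- \frac{30584}{25} \approx -1223.4$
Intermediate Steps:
$g = 8$ ($g = \left(-4\right) \left(-2\right) = 8$)
$t{\left(v \right)} = - \frac{2 v^{2}}{5} - \frac{v}{5}$ ($t{\left(v \right)} = - \frac{\left(v^{2} + v v\right) + v}{5} = - \frac{\left(v^{2} + v^{2}\right) + v}{5} = - \frac{2 v^{2} + v}{5} = - \frac{v + 2 v^{2}}{5} = - \frac{2 v^{2}}{5} - \frac{v}{5}$)
$U{\left(I,L \right)} = 48 + 8 L$ ($U{\left(I,L \right)} = \left(6 + L\right) 8 = 48 + 8 L$)
$\left(\frac{t{\left(-1 \right)}}{1} + 1\right)^{2} + 153 U{\left(12,-7 \right)} = \left(\frac{\left(- \frac{1}{5}\right) \left(-1\right) \left(1 + 2 \left(-1\right)\right)}{1} + 1\right)^{2} + 153 \left(48 + 8 \left(-7\right)\right) = \left(\left(- \frac{1}{5}\right) \left(-1\right) \left(1 - 2\right) 1 + 1\right)^{2} + 153 \left(48 - 56\right) = \left(\left(- \frac{1}{5}\right) \left(-1\right) \left(-1\right) 1 + 1\right)^{2} + 153 \left(-8\right) = \left(\left(- \frac{1}{5}\right) 1 + 1\right)^{2} - 1224 = \left(- \frac{1}{5} + 1\right)^{2} - 1224 = \left(\frac{4}{5}\right)^{2} - 1224 = \frac{16}{25} - 1224 = - \frac{30584}{25}$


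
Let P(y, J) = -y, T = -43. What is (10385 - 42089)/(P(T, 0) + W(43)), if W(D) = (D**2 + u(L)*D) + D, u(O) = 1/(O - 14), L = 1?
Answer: -51519/3139 ≈ -16.413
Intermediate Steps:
u(O) = 1/(-14 + O)
W(D) = D**2 + 12*D/13 (W(D) = (D**2 + D/(-14 + 1)) + D = (D**2 + D/(-13)) + D = (D**2 - D/13) + D = D**2 + 12*D/13)
(10385 - 42089)/(P(T, 0) + W(43)) = (10385 - 42089)/(-1*(-43) + (1/13)*43*(12 + 13*43)) = -31704/(43 + (1/13)*43*(12 + 559)) = -31704/(43 + (1/13)*43*571) = -31704/(43 + 24553/13) = -31704/25112/13 = -31704*13/25112 = -51519/3139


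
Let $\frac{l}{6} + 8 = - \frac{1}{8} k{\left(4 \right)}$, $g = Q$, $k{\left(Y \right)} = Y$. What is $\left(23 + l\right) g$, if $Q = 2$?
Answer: $-56$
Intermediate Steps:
$g = 2$
$l = -51$ ($l = -48 + 6 - \frac{1}{8} \cdot 4 = -48 + 6 \left(-1\right) \frac{1}{8} \cdot 4 = -48 + 6 \left(\left(- \frac{1}{8}\right) 4\right) = -48 + 6 \left(- \frac{1}{2}\right) = -48 - 3 = -51$)
$\left(23 + l\right) g = \left(23 - 51\right) 2 = \left(-28\right) 2 = -56$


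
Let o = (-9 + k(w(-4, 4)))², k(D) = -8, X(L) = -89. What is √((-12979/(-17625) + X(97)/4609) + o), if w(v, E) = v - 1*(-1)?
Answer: √76472584661916795/16246725 ≈ 17.021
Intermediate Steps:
w(v, E) = 1 + v (w(v, E) = v + 1 = 1 + v)
o = 289 (o = (-9 - 8)² = (-17)² = 289)
√((-12979/(-17625) + X(97)/4609) + o) = √((-12979/(-17625) - 89/4609) + 289) = √((-12979*(-1/17625) - 89*1/4609) + 289) = √((12979/17625 - 89/4609) + 289) = √(58251586/81233625 + 289) = √(23534769211/81233625) = √76472584661916795/16246725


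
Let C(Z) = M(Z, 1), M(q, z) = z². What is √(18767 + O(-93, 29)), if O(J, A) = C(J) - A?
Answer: √18739 ≈ 136.89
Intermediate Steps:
C(Z) = 1 (C(Z) = 1² = 1)
O(J, A) = 1 - A
√(18767 + O(-93, 29)) = √(18767 + (1 - 1*29)) = √(18767 + (1 - 29)) = √(18767 - 28) = √18739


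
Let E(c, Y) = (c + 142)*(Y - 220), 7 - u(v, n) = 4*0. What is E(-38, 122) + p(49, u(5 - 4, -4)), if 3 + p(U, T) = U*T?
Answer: -9852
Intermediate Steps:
u(v, n) = 7 (u(v, n) = 7 - 4*0 = 7 - 1*0 = 7 + 0 = 7)
p(U, T) = -3 + T*U (p(U, T) = -3 + U*T = -3 + T*U)
E(c, Y) = (-220 + Y)*(142 + c) (E(c, Y) = (142 + c)*(-220 + Y) = (-220 + Y)*(142 + c))
E(-38, 122) + p(49, u(5 - 4, -4)) = (-31240 - 220*(-38) + 142*122 + 122*(-38)) + (-3 + 7*49) = (-31240 + 8360 + 17324 - 4636) + (-3 + 343) = -10192 + 340 = -9852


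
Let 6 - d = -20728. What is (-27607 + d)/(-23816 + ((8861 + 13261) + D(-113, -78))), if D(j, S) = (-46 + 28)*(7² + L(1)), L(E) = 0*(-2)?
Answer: 6873/2576 ≈ 2.6681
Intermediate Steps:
L(E) = 0
D(j, S) = -882 (D(j, S) = (-46 + 28)*(7² + 0) = -18*(49 + 0) = -18*49 = -882)
d = 20734 (d = 6 - 1*(-20728) = 6 + 20728 = 20734)
(-27607 + d)/(-23816 + ((8861 + 13261) + D(-113, -78))) = (-27607 + 20734)/(-23816 + ((8861 + 13261) - 882)) = -6873/(-23816 + (22122 - 882)) = -6873/(-23816 + 21240) = -6873/(-2576) = -6873*(-1/2576) = 6873/2576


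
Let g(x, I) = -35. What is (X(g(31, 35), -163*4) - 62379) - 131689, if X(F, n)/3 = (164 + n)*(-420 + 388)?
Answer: -147220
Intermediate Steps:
X(F, n) = -15744 - 96*n (X(F, n) = 3*((164 + n)*(-420 + 388)) = 3*((164 + n)*(-32)) = 3*(-5248 - 32*n) = -15744 - 96*n)
(X(g(31, 35), -163*4) - 62379) - 131689 = ((-15744 - (-15648)*4) - 62379) - 131689 = ((-15744 - 96*(-652)) - 62379) - 131689 = ((-15744 + 62592) - 62379) - 131689 = (46848 - 62379) - 131689 = -15531 - 131689 = -147220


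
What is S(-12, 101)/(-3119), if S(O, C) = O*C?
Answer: 1212/3119 ≈ 0.38859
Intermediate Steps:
S(O, C) = C*O
S(-12, 101)/(-3119) = (101*(-12))/(-3119) = -1212*(-1/3119) = 1212/3119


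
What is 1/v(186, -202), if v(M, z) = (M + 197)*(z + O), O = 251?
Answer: 1/18767 ≈ 5.3285e-5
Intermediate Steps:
v(M, z) = (197 + M)*(251 + z) (v(M, z) = (M + 197)*(z + 251) = (197 + M)*(251 + z))
1/v(186, -202) = 1/(49447 + 197*(-202) + 251*186 + 186*(-202)) = 1/(49447 - 39794 + 46686 - 37572) = 1/18767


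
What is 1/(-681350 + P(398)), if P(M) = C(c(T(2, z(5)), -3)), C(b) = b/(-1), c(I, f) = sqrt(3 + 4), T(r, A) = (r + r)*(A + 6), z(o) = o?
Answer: -681350/464237822493 + sqrt(7)/464237822493 ≈ -1.4677e-6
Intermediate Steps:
T(r, A) = 2*r*(6 + A) (T(r, A) = (2*r)*(6 + A) = 2*r*(6 + A))
c(I, f) = sqrt(7)
C(b) = -b (C(b) = b*(-1) = -b)
P(M) = -sqrt(7)
1/(-681350 + P(398)) = 1/(-681350 - sqrt(7))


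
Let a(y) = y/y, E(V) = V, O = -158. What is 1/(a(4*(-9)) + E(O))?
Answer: -1/157 ≈ -0.0063694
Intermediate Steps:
a(y) = 1
1/(a(4*(-9)) + E(O)) = 1/(1 - 158) = 1/(-157) = -1/157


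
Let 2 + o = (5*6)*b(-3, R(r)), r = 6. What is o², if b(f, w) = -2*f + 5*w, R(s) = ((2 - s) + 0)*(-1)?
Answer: 605284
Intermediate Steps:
R(s) = -2 + s (R(s) = (2 - s)*(-1) = -2 + s)
o = 778 (o = -2 + (5*6)*(-2*(-3) + 5*(-2 + 6)) = -2 + 30*(6 + 5*4) = -2 + 30*(6 + 20) = -2 + 30*26 = -2 + 780 = 778)
o² = 778² = 605284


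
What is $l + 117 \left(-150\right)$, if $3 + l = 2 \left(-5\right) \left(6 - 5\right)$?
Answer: $-17563$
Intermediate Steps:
$l = -13$ ($l = -3 + 2 \left(-5\right) \left(6 - 5\right) = -3 - 10 = -13$)
$l + 117 \left(-150\right) = -13 + 117 \left(-150\right) = -13 - 17550 = -17563$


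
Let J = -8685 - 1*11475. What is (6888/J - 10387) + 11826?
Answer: 172639/120 ≈ 1438.7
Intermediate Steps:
J = -20160 (J = -8685 - 11475 = -20160)
(6888/J - 10387) + 11826 = (6888/(-20160) - 10387) + 11826 = (6888*(-1/20160) - 10387) + 11826 = (-41/120 - 10387) + 11826 = -1246481/120 + 11826 = 172639/120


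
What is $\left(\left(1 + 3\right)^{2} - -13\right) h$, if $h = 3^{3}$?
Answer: $783$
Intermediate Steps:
$h = 27$
$\left(\left(1 + 3\right)^{2} - -13\right) h = \left(\left(1 + 3\right)^{2} - -13\right) 27 = \left(4^{2} + 13\right) 27 = \left(16 + 13\right) 27 = 29 \cdot 27 = 783$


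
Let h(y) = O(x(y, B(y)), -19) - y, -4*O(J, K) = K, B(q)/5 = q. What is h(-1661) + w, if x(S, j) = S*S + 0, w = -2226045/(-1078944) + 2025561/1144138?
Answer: 343505916264563/205743471712 ≈ 1669.6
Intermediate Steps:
B(q) = 5*q
w = 788728260299/205743471712 (w = -2226045*(-1/1078944) + 2025561*(1/1144138) = 742015/359648 + 2025561/1144138 = 788728260299/205743471712 ≈ 3.8336)
x(S, j) = S**2 (x(S, j) = S**2 + 0 = S**2)
O(J, K) = -K/4
h(y) = 19/4 - y (h(y) = -1/4*(-19) - y = 19/4 - y)
h(-1661) + w = (19/4 - 1*(-1661)) + 788728260299/205743471712 = (19/4 + 1661) + 788728260299/205743471712 = 6663/4 + 788728260299/205743471712 = 343505916264563/205743471712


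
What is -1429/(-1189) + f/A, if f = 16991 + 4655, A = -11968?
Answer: -4317411/7114976 ≈ -0.60681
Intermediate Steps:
f = 21646
-1429/(-1189) + f/A = -1429/(-1189) + 21646/(-11968) = -1429*(-1/1189) + 21646*(-1/11968) = 1429/1189 - 10823/5984 = -4317411/7114976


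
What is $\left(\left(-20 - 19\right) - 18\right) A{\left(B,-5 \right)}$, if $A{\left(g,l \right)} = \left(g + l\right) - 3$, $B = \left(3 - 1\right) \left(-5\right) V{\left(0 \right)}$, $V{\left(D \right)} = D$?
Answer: $456$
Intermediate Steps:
$B = 0$ ($B = \left(3 - 1\right) \left(-5\right) 0 = 2 \left(-5\right) 0 = \left(-10\right) 0 = 0$)
$A{\left(g,l \right)} = -3 + g + l$
$\left(\left(-20 - 19\right) - 18\right) A{\left(B,-5 \right)} = \left(\left(-20 - 19\right) - 18\right) \left(-3 + 0 - 5\right) = \left(\left(-20 - 19\right) - 18\right) \left(-8\right) = \left(-39 - 18\right) \left(-8\right) = \left(-57\right) \left(-8\right) = 456$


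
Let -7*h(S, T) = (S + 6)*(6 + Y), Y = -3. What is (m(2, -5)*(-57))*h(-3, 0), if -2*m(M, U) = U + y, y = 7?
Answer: -513/7 ≈ -73.286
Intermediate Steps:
m(M, U) = -7/2 - U/2 (m(M, U) = -(U + 7)/2 = -(7 + U)/2 = -7/2 - U/2)
h(S, T) = -18/7 - 3*S/7 (h(S, T) = -(S + 6)*(6 - 3)/7 = -(6 + S)*3/7 = -(18 + 3*S)/7 = -18/7 - 3*S/7)
(m(2, -5)*(-57))*h(-3, 0) = ((-7/2 - ½*(-5))*(-57))*(-18/7 - 3/7*(-3)) = ((-7/2 + 5/2)*(-57))*(-18/7 + 9/7) = -1*(-57)*(-9/7) = 57*(-9/7) = -513/7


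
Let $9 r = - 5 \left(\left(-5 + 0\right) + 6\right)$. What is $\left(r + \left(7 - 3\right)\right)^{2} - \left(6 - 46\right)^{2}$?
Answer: $- \frac{128639}{81} \approx -1588.1$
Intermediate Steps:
$r = - \frac{5}{9}$ ($r = \frac{\left(-5\right) \left(\left(-5 + 0\right) + 6\right)}{9} = \frac{\left(-5\right) \left(-5 + 6\right)}{9} = \frac{\left(-5\right) 1}{9} = \frac{1}{9} \left(-5\right) = - \frac{5}{9} \approx -0.55556$)
$\left(r + \left(7 - 3\right)\right)^{2} - \left(6 - 46\right)^{2} = \left(- \frac{5}{9} + \left(7 - 3\right)\right)^{2} - \left(6 - 46\right)^{2} = \left(- \frac{5}{9} + 4\right)^{2} - \left(-40\right)^{2} = \left(\frac{31}{9}\right)^{2} - 1600 = \frac{961}{81} - 1600 = - \frac{128639}{81}$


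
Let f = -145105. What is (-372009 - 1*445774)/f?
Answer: 817783/145105 ≈ 5.6358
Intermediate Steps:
(-372009 - 1*445774)/f = (-372009 - 1*445774)/(-145105) = (-372009 - 445774)*(-1/145105) = -817783*(-1/145105) = 817783/145105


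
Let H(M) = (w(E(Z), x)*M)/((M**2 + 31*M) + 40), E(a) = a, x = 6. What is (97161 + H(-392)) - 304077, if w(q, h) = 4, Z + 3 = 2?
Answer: -1830585950/8847 ≈ -2.0692e+5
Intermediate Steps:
Z = -1 (Z = -3 + 2 = -1)
H(M) = 4*M/(40 + M**2 + 31*M) (H(M) = (4*M)/((M**2 + 31*M) + 40) = (4*M)/(40 + M**2 + 31*M) = 4*M/(40 + M**2 + 31*M))
(97161 + H(-392)) - 304077 = (97161 + 4*(-392)/(40 + (-392)**2 + 31*(-392))) - 304077 = (97161 + 4*(-392)/(40 + 153664 - 12152)) - 304077 = (97161 + 4*(-392)/141552) - 304077 = (97161 + 4*(-392)*(1/141552)) - 304077 = (97161 - 98/8847) - 304077 = 859583269/8847 - 304077 = -1830585950/8847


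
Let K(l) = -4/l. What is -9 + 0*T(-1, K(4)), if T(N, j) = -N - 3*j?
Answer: -9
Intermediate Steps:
-9 + 0*T(-1, K(4)) = -9 + 0*(-1*(-1) - (-12)/4) = -9 + 0*(1 - (-12)/4) = -9 + 0*(1 - 3*(-1)) = -9 + 0*(1 + 3) = -9 + 0*4 = -9 + 0 = -9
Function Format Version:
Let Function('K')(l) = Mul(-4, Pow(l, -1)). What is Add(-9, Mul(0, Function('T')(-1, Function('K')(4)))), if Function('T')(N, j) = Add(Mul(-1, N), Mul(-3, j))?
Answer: -9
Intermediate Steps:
Add(-9, Mul(0, Function('T')(-1, Function('K')(4)))) = Add(-9, Mul(0, Add(Mul(-1, -1), Mul(-3, Mul(-4, Pow(4, -1)))))) = Add(-9, Mul(0, Add(1, Mul(-3, Mul(-4, Rational(1, 4)))))) = Add(-9, Mul(0, Add(1, Mul(-3, -1)))) = Add(-9, Mul(0, Add(1, 3))) = Add(-9, Mul(0, 4)) = Add(-9, 0) = -9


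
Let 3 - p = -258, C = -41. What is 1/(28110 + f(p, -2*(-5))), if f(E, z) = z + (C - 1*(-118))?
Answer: 1/28197 ≈ 3.5465e-5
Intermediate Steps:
p = 261 (p = 3 - 1*(-258) = 3 + 258 = 261)
f(E, z) = 77 + z (f(E, z) = z + (-41 - 1*(-118)) = z + (-41 + 118) = z + 77 = 77 + z)
1/(28110 + f(p, -2*(-5))) = 1/(28110 + (77 - 2*(-5))) = 1/(28110 + (77 + 10)) = 1/(28110 + 87) = 1/28197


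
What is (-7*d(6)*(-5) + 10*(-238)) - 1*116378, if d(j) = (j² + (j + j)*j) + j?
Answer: -114768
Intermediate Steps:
d(j) = j + 3*j² (d(j) = (j² + (2*j)*j) + j = (j² + 2*j²) + j = 3*j² + j = j + 3*j²)
(-7*d(6)*(-5) + 10*(-238)) - 1*116378 = (-42*(1 + 3*6)*(-5) + 10*(-238)) - 1*116378 = (-42*(1 + 18)*(-5) - 2380) - 116378 = (-42*19*(-5) - 2380) - 116378 = (-7*114*(-5) - 2380) - 116378 = (-798*(-5) - 2380) - 116378 = (3990 - 2380) - 116378 = 1610 - 116378 = -114768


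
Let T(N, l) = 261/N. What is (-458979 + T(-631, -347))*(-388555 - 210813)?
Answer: 173586568681680/631 ≈ 2.7510e+11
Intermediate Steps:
(-458979 + T(-631, -347))*(-388555 - 210813) = (-458979 + 261/(-631))*(-388555 - 210813) = (-458979 + 261*(-1/631))*(-599368) = (-458979 - 261/631)*(-599368) = -289616010/631*(-599368) = 173586568681680/631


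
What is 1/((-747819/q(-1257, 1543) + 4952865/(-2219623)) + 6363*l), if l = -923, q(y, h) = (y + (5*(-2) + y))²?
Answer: -14140277012848/83046572982509086029 ≈ -1.7027e-7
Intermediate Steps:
q(y, h) = (-10 + 2*y)² (q(y, h) = (y + (-10 + y))² = (-10 + 2*y)²)
1/((-747819/q(-1257, 1543) + 4952865/(-2219623)) + 6363*l) = 1/((-747819*1/(4*(-5 - 1257)²) + 4952865/(-2219623)) + 6363*(-923)) = 1/((-747819/(4*(-1262)²) + 4952865*(-1/2219623)) - 5873049) = 1/((-747819/(4*1592644) - 4952865/2219623) - 5873049) = 1/((-747819/6370576 - 4952865/2219623) - 5873049) = 1/(-33212479152477/14140277012848 - 5873049) = 1/(-83046572982509086029/14140277012848) = -14140277012848/83046572982509086029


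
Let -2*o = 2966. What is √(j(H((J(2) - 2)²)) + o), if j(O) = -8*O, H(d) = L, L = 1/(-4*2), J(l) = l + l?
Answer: I*√1482 ≈ 38.497*I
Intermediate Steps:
J(l) = 2*l
L = -⅛ (L = 1/(-8) = -⅛ ≈ -0.12500)
H(d) = -⅛
o = -1483 (o = -½*2966 = -1483)
√(j(H((J(2) - 2)²)) + o) = √(-8*(-⅛) - 1483) = √(1 - 1483) = √(-1482) = I*√1482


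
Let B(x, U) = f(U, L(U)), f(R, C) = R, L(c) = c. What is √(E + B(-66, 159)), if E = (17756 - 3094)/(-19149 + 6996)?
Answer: √23305382745/12153 ≈ 12.562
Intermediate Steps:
E = -14662/12153 (E = 14662/(-12153) = 14662*(-1/12153) = -14662/12153 ≈ -1.2065)
B(x, U) = U
√(E + B(-66, 159)) = √(-14662/12153 + 159) = √(1917665/12153) = √23305382745/12153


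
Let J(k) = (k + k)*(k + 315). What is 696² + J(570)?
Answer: 1493316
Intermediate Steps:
J(k) = 2*k*(315 + k) (J(k) = (2*k)*(315 + k) = 2*k*(315 + k))
696² + J(570) = 696² + 2*570*(315 + 570) = 484416 + 2*570*885 = 484416 + 1008900 = 1493316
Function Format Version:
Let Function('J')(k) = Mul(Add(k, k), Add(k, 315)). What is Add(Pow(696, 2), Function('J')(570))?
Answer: 1493316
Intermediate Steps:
Function('J')(k) = Mul(2, k, Add(315, k)) (Function('J')(k) = Mul(Mul(2, k), Add(315, k)) = Mul(2, k, Add(315, k)))
Add(Pow(696, 2), Function('J')(570)) = Add(Pow(696, 2), Mul(2, 570, Add(315, 570))) = Add(484416, Mul(2, 570, 885)) = Add(484416, 1008900) = 1493316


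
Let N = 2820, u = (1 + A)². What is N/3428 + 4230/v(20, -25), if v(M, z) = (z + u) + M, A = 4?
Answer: 363921/1714 ≈ 212.32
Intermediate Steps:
u = 25 (u = (1 + 4)² = 5² = 25)
v(M, z) = 25 + M + z (v(M, z) = (z + 25) + M = (25 + z) + M = 25 + M + z)
N/3428 + 4230/v(20, -25) = 2820/3428 + 4230/(25 + 20 - 25) = 2820*(1/3428) + 4230/20 = 705/857 + 4230*(1/20) = 705/857 + 423/2 = 363921/1714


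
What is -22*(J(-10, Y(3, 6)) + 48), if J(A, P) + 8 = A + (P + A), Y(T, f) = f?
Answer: -572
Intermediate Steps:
J(A, P) = -8 + P + 2*A (J(A, P) = -8 + (A + (P + A)) = -8 + (A + (A + P)) = -8 + (P + 2*A) = -8 + P + 2*A)
-22*(J(-10, Y(3, 6)) + 48) = -22*((-8 + 6 + 2*(-10)) + 48) = -22*((-8 + 6 - 20) + 48) = -22*(-22 + 48) = -22*26 = -572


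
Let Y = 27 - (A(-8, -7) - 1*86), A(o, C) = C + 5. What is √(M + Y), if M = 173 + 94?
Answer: √382 ≈ 19.545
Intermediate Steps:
A(o, C) = 5 + C
Y = 115 (Y = 27 - ((5 - 7) - 1*86) = 27 - (-2 - 86) = 27 - 1*(-88) = 27 + 88 = 115)
M = 267
√(M + Y) = √(267 + 115) = √382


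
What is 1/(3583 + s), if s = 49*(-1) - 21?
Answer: 1/3513 ≈ 0.00028466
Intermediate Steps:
s = -70 (s = -49 - 21 = -70)
1/(3583 + s) = 1/(3583 - 70) = 1/3513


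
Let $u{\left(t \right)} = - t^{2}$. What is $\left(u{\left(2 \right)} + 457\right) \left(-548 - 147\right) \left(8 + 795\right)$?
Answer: $-252812505$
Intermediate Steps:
$\left(u{\left(2 \right)} + 457\right) \left(-548 - 147\right) \left(8 + 795\right) = \left(- 2^{2} + 457\right) \left(-548 - 147\right) \left(8 + 795\right) = \left(\left(-1\right) 4 + 457\right) \left(\left(-695\right) 803\right) = \left(-4 + 457\right) \left(-558085\right) = 453 \left(-558085\right) = -252812505$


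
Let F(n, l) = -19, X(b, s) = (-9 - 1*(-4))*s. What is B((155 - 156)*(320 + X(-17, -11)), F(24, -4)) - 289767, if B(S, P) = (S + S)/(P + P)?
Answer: -5505198/19 ≈ -2.8975e+5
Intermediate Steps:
X(b, s) = -5*s (X(b, s) = (-9 + 4)*s = -5*s)
B(S, P) = S/P (B(S, P) = (2*S)/((2*P)) = (2*S)*(1/(2*P)) = S/P)
B((155 - 156)*(320 + X(-17, -11)), F(24, -4)) - 289767 = ((155 - 156)*(320 - 5*(-11)))/(-19) - 289767 = -(320 + 55)*(-1/19) - 289767 = -1*375*(-1/19) - 289767 = -375*(-1/19) - 289767 = 375/19 - 289767 = -5505198/19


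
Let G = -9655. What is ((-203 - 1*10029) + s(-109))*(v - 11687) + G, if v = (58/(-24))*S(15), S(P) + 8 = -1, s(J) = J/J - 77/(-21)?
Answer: 715768471/6 ≈ 1.1929e+8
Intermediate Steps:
s(J) = 14/3 (s(J) = 1 - 77*(-1/21) = 1 + 11/3 = 14/3)
S(P) = -9 (S(P) = -8 - 1 = -9)
v = 87/4 (v = (58/(-24))*(-9) = (58*(-1/24))*(-9) = -29/12*(-9) = 87/4 ≈ 21.750)
((-203 - 1*10029) + s(-109))*(v - 11687) + G = ((-203 - 1*10029) + 14/3)*(87/4 - 11687) - 9655 = ((-203 - 10029) + 14/3)*(-46661/4) - 9655 = (-10232 + 14/3)*(-46661/4) - 9655 = -30682/3*(-46661/4) - 9655 = 715826401/6 - 9655 = 715768471/6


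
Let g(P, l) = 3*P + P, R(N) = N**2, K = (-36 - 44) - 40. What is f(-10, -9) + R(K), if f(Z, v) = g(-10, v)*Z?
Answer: 14800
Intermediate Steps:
K = -120 (K = -80 - 40 = -120)
g(P, l) = 4*P
f(Z, v) = -40*Z (f(Z, v) = (4*(-10))*Z = -40*Z)
f(-10, -9) + R(K) = -40*(-10) + (-120)**2 = 400 + 14400 = 14800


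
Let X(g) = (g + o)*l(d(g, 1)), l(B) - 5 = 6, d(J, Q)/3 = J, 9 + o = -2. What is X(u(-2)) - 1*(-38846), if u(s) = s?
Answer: 38703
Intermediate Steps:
o = -11 (o = -9 - 2 = -11)
d(J, Q) = 3*J
l(B) = 11 (l(B) = 5 + 6 = 11)
X(g) = -121 + 11*g (X(g) = (g - 11)*11 = (-11 + g)*11 = -121 + 11*g)
X(u(-2)) - 1*(-38846) = (-121 + 11*(-2)) - 1*(-38846) = (-121 - 22) + 38846 = -143 + 38846 = 38703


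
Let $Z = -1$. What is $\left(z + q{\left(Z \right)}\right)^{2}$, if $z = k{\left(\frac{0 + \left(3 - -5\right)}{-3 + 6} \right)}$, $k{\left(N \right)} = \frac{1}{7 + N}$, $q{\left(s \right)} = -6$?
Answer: $\frac{29241}{841} \approx 34.769$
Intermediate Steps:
$z = \frac{3}{29}$ ($z = \frac{1}{7 + \frac{0 + \left(3 - -5\right)}{-3 + 6}} = \frac{1}{7 + \frac{0 + \left(3 + 5\right)}{3}} = \frac{1}{7 + \left(0 + 8\right) \frac{1}{3}} = \frac{1}{7 + 8 \cdot \frac{1}{3}} = \frac{1}{7 + \frac{8}{3}} = \frac{1}{\frac{29}{3}} = \frac{3}{29} \approx 0.10345$)
$\left(z + q{\left(Z \right)}\right)^{2} = \left(\frac{3}{29} - 6\right)^{2} = \left(- \frac{171}{29}\right)^{2} = \frac{29241}{841}$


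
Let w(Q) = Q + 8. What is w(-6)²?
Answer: 4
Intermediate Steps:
w(Q) = 8 + Q
w(-6)² = (8 - 6)² = 2² = 4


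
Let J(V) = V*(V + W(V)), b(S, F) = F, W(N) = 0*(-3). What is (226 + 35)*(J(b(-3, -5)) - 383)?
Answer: -93438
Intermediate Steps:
W(N) = 0
J(V) = V² (J(V) = V*(V + 0) = V*V = V²)
(226 + 35)*(J(b(-3, -5)) - 383) = (226 + 35)*((-5)² - 383) = 261*(25 - 383) = 261*(-358) = -93438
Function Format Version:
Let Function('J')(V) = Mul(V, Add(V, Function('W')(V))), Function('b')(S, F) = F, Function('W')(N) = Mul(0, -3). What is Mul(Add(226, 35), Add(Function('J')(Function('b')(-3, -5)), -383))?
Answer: -93438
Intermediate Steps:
Function('W')(N) = 0
Function('J')(V) = Pow(V, 2) (Function('J')(V) = Mul(V, Add(V, 0)) = Mul(V, V) = Pow(V, 2))
Mul(Add(226, 35), Add(Function('J')(Function('b')(-3, -5)), -383)) = Mul(Add(226, 35), Add(Pow(-5, 2), -383)) = Mul(261, Add(25, -383)) = Mul(261, -358) = -93438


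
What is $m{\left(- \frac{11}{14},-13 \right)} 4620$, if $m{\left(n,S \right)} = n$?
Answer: $-3630$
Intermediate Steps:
$m{\left(- \frac{11}{14},-13 \right)} 4620 = - \frac{11}{14} \cdot 4620 = \left(-11\right) \frac{1}{14} \cdot 4620 = \left(- \frac{11}{14}\right) 4620 = -3630$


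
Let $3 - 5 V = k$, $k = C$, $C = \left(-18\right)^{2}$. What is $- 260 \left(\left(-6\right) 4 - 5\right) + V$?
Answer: $\frac{37379}{5} \approx 7475.8$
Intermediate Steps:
$C = 324$
$k = 324$
$V = - \frac{321}{5}$ ($V = \frac{3}{5} - \frac{324}{5} = - \frac{321}{5} \approx -64.2$)
$- 260 \left(\left(-6\right) 4 - 5\right) + V = - 260 \left(\left(-6\right) 4 - 5\right) - \frac{321}{5} = - 260 \left(-24 - 5\right) - \frac{321}{5} = \left(-260\right) \left(-29\right) - \frac{321}{5} = 7540 - \frac{321}{5} = \frac{37379}{5}$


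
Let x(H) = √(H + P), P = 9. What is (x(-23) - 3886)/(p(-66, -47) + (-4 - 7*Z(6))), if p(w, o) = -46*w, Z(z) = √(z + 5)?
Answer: -11782352/9192485 - 27202*√11/9192485 + 7*I*√154/9192485 + 3032*I*√14/9192485 ≈ -1.2916 + 0.0012436*I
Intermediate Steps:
Z(z) = √(5 + z)
x(H) = √(9 + H) (x(H) = √(H + 9) = √(9 + H))
(x(-23) - 3886)/(p(-66, -47) + (-4 - 7*Z(6))) = (√(9 - 23) - 3886)/(-46*(-66) + (-4 - 7*√(5 + 6))) = (√(-14) - 3886)/(3036 + (-4 - 7*√11)) = (I*√14 - 3886)/(3032 - 7*√11) = (-3886 + I*√14)/(3032 - 7*√11)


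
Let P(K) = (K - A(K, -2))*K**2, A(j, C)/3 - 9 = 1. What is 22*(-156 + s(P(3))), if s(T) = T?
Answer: -8778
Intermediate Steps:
A(j, C) = 30 (A(j, C) = 27 + 3*1 = 27 + 3 = 30)
P(K) = K**2*(-30 + K) (P(K) = (K - 1*30)*K**2 = (K - 30)*K**2 = (-30 + K)*K**2 = K**2*(-30 + K))
22*(-156 + s(P(3))) = 22*(-156 + 3**2*(-30 + 3)) = 22*(-156 + 9*(-27)) = 22*(-156 - 243) = 22*(-399) = -8778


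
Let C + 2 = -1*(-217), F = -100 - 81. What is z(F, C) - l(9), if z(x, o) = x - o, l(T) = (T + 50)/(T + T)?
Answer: -7187/18 ≈ -399.28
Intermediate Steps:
F = -181
l(T) = (50 + T)/(2*T) (l(T) = (50 + T)/((2*T)) = (50 + T)*(1/(2*T)) = (50 + T)/(2*T))
C = 215 (C = -2 - 1*(-217) = -2 + 217 = 215)
z(F, C) - l(9) = (-181 - 1*215) - (50 + 9)/(2*9) = (-181 - 215) - 59/(2*9) = -396 - 1*59/18 = -396 - 59/18 = -7187/18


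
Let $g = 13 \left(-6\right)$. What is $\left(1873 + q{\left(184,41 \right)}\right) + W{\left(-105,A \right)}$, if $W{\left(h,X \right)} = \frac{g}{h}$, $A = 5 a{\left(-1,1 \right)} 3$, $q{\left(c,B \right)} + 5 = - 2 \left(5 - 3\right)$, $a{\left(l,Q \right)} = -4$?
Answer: $\frac{65266}{35} \approx 1864.7$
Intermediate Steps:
$g = -78$
$q{\left(c,B \right)} = -9$ ($q{\left(c,B \right)} = -5 - 2 \left(5 - 3\right) = -5 - 4 = -9$)
$A = -60$ ($A = 5 \left(-4\right) 3 = \left(-20\right) 3 = -60$)
$W{\left(h,X \right)} = - \frac{78}{h}$
$\left(1873 + q{\left(184,41 \right)}\right) + W{\left(-105,A \right)} = \left(1873 - 9\right) - \frac{78}{-105} = 1864 - - \frac{26}{35} = 1864 + \frac{26}{35} = \frac{65266}{35}$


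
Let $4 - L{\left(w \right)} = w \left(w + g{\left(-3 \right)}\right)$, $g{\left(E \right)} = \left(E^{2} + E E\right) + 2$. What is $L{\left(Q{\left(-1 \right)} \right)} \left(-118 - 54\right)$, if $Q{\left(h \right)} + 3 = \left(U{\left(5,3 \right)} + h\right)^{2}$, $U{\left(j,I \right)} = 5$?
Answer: $73100$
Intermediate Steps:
$Q{\left(h \right)} = -3 + \left(5 + h\right)^{2}$
$g{\left(E \right)} = 2 + 2 E^{2}$ ($g{\left(E \right)} = \left(E^{2} + E^{2}\right) + 2 = 2 E^{2} + 2 = 2 + 2 E^{2}$)
$L{\left(w \right)} = 4 - w \left(20 + w\right)$ ($L{\left(w \right)} = 4 - w \left(w + \left(2 + 2 \left(-3\right)^{2}\right)\right) = 4 - w \left(w + \left(2 + 2 \cdot 9\right)\right) = 4 - w \left(w + \left(2 + 18\right)\right) = 4 - w \left(w + 20\right) = 4 - w \left(20 + w\right)$)
$L{\left(Q{\left(-1 \right)} \right)} \left(-118 - 54\right) = \left(4 - \left(-3 + \left(5 - 1\right)^{2}\right)^{2} - 20 \left(-3 + \left(5 - 1\right)^{2}\right)\right) \left(-118 - 54\right) = \left(4 - \left(-3 + 4^{2}\right)^{2} - 20 \left(-3 + 4^{2}\right)\right) \left(-118 - 54\right) = \left(4 - \left(-3 + 16\right)^{2} - 20 \left(-3 + 16\right)\right) \left(-172\right) = \left(4 - 13^{2} - 260\right) \left(-172\right) = \left(4 - 169 - 260\right) \left(-172\right) = \left(-425\right) \left(-172\right) = 73100$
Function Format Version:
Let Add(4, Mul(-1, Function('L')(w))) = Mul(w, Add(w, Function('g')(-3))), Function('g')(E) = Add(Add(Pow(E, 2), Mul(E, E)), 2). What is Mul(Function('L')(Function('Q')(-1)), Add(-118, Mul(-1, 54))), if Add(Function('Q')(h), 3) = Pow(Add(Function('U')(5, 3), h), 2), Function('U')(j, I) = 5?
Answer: 73100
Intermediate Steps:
Function('Q')(h) = Add(-3, Pow(Add(5, h), 2))
Function('g')(E) = Add(2, Mul(2, Pow(E, 2))) (Function('g')(E) = Add(Add(Pow(E, 2), Pow(E, 2)), 2) = Add(Mul(2, Pow(E, 2)), 2) = Add(2, Mul(2, Pow(E, 2))))
Function('L')(w) = Add(4, Mul(-1, w, Add(20, w))) (Function('L')(w) = Add(4, Mul(-1, Mul(w, Add(w, Add(2, Mul(2, Pow(-3, 2))))))) = Add(4, Mul(-1, Mul(w, Add(w, Add(2, Mul(2, 9)))))) = Add(4, Mul(-1, Mul(w, Add(w, Add(2, 18))))) = Add(4, Mul(-1, Mul(w, Add(w, 20)))) = Add(4, Mul(-1, Mul(w, Add(20, w)))) = Add(4, Mul(-1, w, Add(20, w))))
Mul(Function('L')(Function('Q')(-1)), Add(-118, Mul(-1, 54))) = Mul(Add(4, Mul(-1, Pow(Add(-3, Pow(Add(5, -1), 2)), 2)), Mul(-20, Add(-3, Pow(Add(5, -1), 2)))), Add(-118, Mul(-1, 54))) = Mul(Add(4, Mul(-1, Pow(Add(-3, Pow(4, 2)), 2)), Mul(-20, Add(-3, Pow(4, 2)))), Add(-118, -54)) = Mul(Add(4, Mul(-1, Pow(Add(-3, 16), 2)), Mul(-20, Add(-3, 16))), -172) = Mul(Add(4, Mul(-1, Pow(13, 2)), Mul(-20, 13)), -172) = Mul(Add(4, Mul(-1, 169), -260), -172) = Mul(Add(4, -169, -260), -172) = Mul(-425, -172) = 73100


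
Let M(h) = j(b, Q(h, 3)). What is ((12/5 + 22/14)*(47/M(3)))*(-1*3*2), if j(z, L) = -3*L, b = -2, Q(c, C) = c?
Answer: 13066/105 ≈ 124.44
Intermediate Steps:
M(h) = -3*h
((12/5 + 22/14)*(47/M(3)))*(-1*3*2) = ((12/5 + 22/14)*(47/((-3*3))))*(-1*3*2) = ((12*(⅕) + 22*(1/14))*(47/(-9)))*(-3*2) = ((12/5 + 11/7)*(47*(-⅑)))*(-6) = ((139/35)*(-47/9))*(-6) = -6533/315*(-6) = 13066/105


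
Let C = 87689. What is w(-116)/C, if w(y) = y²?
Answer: 13456/87689 ≈ 0.15345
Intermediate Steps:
w(-116)/C = (-116)²/87689 = 13456*(1/87689) = 13456/87689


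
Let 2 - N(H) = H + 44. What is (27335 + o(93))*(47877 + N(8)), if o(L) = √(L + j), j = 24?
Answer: 1307351045 + 143481*√13 ≈ 1.3079e+9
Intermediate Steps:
o(L) = √(24 + L) (o(L) = √(L + 24) = √(24 + L))
N(H) = -42 - H (N(H) = 2 - (H + 44) = 2 - (44 + H) = 2 + (-44 - H) = -42 - H)
(27335 + o(93))*(47877 + N(8)) = (27335 + √(24 + 93))*(47877 + (-42 - 1*8)) = (27335 + √117)*(47877 + (-42 - 8)) = (27335 + 3*√13)*(47877 - 50) = (27335 + 3*√13)*47827 = 1307351045 + 143481*√13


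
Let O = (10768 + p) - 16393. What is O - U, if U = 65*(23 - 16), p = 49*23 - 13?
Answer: -4966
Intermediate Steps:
p = 1114 (p = 1127 - 13 = 1114)
U = 455 (U = 65*7 = 455)
O = -4511 (O = (10768 + 1114) - 16393 = 11882 - 16393 = -4511)
O - U = -4511 - 1*455 = -4511 - 455 = -4966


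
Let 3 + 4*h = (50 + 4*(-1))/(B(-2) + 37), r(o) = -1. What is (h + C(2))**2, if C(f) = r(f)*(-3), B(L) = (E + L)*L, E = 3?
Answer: 130321/19600 ≈ 6.6490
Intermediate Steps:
B(L) = L*(3 + L) (B(L) = (3 + L)*L = L*(3 + L))
h = -59/140 (h = -3/4 + ((50 + 4*(-1))/(-2*(3 - 2) + 37))/4 = -3/4 + ((50 - 4)/(-2*1 + 37))/4 = -3/4 + (46/(-2 + 37))/4 = -3/4 + (46/35)/4 = -3/4 + (46*(1/35))/4 = -3/4 + (1/4)*(46/35) = -3/4 + 23/70 = -59/140 ≈ -0.42143)
C(f) = 3 (C(f) = -1*(-3) = 3)
(h + C(2))**2 = (-59/140 + 3)**2 = (361/140)**2 = 130321/19600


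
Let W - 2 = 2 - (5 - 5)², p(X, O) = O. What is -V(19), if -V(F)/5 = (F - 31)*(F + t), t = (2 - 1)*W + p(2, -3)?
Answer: -1200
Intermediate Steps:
W = 4 (W = 2 + (2 - (5 - 5)²) = 2 + (2 - 1*0²) = 2 + (2 - 1*0) = 2 + (2 + 0) = 2 + 2 = 4)
t = 1 (t = (2 - 1)*4 - 3 = 1*4 - 3 = 4 - 3 = 1)
V(F) = -5*(1 + F)*(-31 + F) (V(F) = -5*(F - 31)*(F + 1) = -5*(-31 + F)*(1 + F) = -5*(1 + F)*(-31 + F))
-V(19) = -(155 - 5*19² + 150*19) = -(155 - 5*361 + 2850) = -(155 - 1805 + 2850) = -1*1200 = -1200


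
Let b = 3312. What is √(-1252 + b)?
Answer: 2*√515 ≈ 45.387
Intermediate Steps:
√(-1252 + b) = √(-1252 + 3312) = √2060 = 2*√515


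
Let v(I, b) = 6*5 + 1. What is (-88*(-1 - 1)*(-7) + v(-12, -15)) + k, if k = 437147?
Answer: 435946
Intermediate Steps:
v(I, b) = 31 (v(I, b) = 30 + 1 = 31)
(-88*(-1 - 1)*(-7) + v(-12, -15)) + k = (-88*(-1 - 1)*(-7) + 31) + 437147 = (-(-176)*(-7) + 31) + 437147 = (-88*14 + 31) + 437147 = (-1232 + 31) + 437147 = -1201 + 437147 = 435946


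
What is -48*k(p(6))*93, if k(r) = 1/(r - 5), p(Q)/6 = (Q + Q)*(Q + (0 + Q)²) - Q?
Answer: -4464/2983 ≈ -1.4965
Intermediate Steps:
p(Q) = -6*Q + 12*Q*(Q + Q²) (p(Q) = 6*((Q + Q)*(Q + (0 + Q)²) - Q) = 6*((2*Q)*(Q + Q²) - Q) = 6*(2*Q*(Q + Q²) - Q) = 6*(-Q + 2*Q*(Q + Q²)) = -6*Q + 12*Q*(Q + Q²))
k(r) = 1/(-5 + r)
-48*k(p(6))*93 = -48/(-5 + 6*6*(-1 + 2*6 + 2*6²))*93 = -48/(-5 + 6*6*(-1 + 12 + 2*36))*93 = -48/(-5 + 6*6*(-1 + 12 + 72))*93 = -48/(-5 + 6*6*83)*93 = -48/(-5 + 2988)*93 = -48/2983*93 = -4464/2983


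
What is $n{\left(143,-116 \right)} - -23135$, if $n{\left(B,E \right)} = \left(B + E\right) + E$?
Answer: $23046$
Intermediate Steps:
$n{\left(B,E \right)} = B + 2 E$
$n{\left(143,-116 \right)} - -23135 = \left(143 + 2 \left(-116\right)\right) - -23135 = \left(143 - 232\right) + 23135 = -89 + 23135 = 23046$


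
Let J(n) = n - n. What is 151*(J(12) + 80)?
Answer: 12080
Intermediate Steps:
J(n) = 0
151*(J(12) + 80) = 151*(0 + 80) = 151*80 = 12080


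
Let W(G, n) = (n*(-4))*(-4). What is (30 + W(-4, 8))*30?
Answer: 4740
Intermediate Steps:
W(G, n) = 16*n (W(G, n) = -4*n*(-4) = 16*n)
(30 + W(-4, 8))*30 = (30 + 16*8)*30 = (30 + 128)*30 = 158*30 = 4740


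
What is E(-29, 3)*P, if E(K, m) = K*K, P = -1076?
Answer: -904916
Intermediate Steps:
E(K, m) = K**2
E(-29, 3)*P = (-29)**2*(-1076) = 841*(-1076) = -904916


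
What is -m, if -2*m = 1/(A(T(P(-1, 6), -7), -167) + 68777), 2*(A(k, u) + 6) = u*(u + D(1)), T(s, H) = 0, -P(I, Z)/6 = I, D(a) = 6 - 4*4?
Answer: 1/167101 ≈ 5.9844e-6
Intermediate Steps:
D(a) = -10 (D(a) = 6 - 16 = -10)
P(I, Z) = -6*I
A(k, u) = -6 + u*(-10 + u)/2 (A(k, u) = -6 + (u*(u - 10))/2 = -6 + (u*(-10 + u))/2 = -6 + u*(-10 + u)/2)
m = -1/167101 (m = -1/(2*((-6 + (½)*(-167)² - 5*(-167)) + 68777)) = -1/(2*((-6 + (½)*27889 + 835) + 68777)) = -1/(2*((-6 + 27889/2 + 835) + 68777)) = -1/(2*(29547/2 + 68777)) = -1/(2*167101/2) = -½*2/167101 = -1/167101 ≈ -5.9844e-6)
-m = -1*(-1/167101) = 1/167101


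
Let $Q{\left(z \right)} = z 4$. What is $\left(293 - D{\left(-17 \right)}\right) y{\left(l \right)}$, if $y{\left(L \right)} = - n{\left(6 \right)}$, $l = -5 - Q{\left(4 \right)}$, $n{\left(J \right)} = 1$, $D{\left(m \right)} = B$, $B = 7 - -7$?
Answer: $-279$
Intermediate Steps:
$B = 14$ ($B = 7 + 7 = 14$)
$D{\left(m \right)} = 14$
$Q{\left(z \right)} = 4 z$
$l = -21$ ($l = -5 - 4 \cdot 4 = -5 - 16 = -21$)
$y{\left(L \right)} = -1$ ($y{\left(L \right)} = \left(-1\right) 1 = -1$)
$\left(293 - D{\left(-17 \right)}\right) y{\left(l \right)} = \left(293 - 14\right) \left(-1\right) = 279 \left(-1\right) = -279$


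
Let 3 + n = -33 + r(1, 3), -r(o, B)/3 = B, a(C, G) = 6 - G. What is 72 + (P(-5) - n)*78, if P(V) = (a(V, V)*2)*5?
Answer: 12162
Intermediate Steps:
r(o, B) = -3*B
P(V) = 60 - 10*V (P(V) = ((6 - V)*2)*5 = (12 - 2*V)*5 = 60 - 10*V)
n = -45 (n = -3 + (-33 - 3*3) = -3 + (-33 - 9) = -3 - 42 = -45)
72 + (P(-5) - n)*78 = 72 + ((60 - 10*(-5)) - 1*(-45))*78 = 72 + ((60 + 50) + 45)*78 = 72 + (110 + 45)*78 = 72 + 155*78 = 72 + 12090 = 12162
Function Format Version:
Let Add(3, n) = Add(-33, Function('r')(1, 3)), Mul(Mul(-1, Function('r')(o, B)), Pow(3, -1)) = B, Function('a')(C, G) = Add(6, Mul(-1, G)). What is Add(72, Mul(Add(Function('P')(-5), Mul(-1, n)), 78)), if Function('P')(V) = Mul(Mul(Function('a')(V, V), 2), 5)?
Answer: 12162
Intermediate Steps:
Function('r')(o, B) = Mul(-3, B)
Function('P')(V) = Add(60, Mul(-10, V)) (Function('P')(V) = Mul(Mul(Add(6, Mul(-1, V)), 2), 5) = Mul(Add(12, Mul(-2, V)), 5) = Add(60, Mul(-10, V)))
n = -45 (n = Add(-3, Add(-33, Mul(-3, 3))) = Add(-3, Add(-33, -9)) = Add(-3, -42) = -45)
Add(72, Mul(Add(Function('P')(-5), Mul(-1, n)), 78)) = Add(72, Mul(Add(Add(60, Mul(-10, -5)), Mul(-1, -45)), 78)) = Add(72, Mul(Add(Add(60, 50), 45), 78)) = Add(72, Mul(Add(110, 45), 78)) = Add(72, Mul(155, 78)) = Add(72, 12090) = 12162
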